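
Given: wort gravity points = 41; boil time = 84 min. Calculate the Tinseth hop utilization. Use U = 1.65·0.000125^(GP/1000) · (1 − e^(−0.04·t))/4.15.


bigness = 1.65·0.000125^(41/1000) = 1.1415
boil_factor = (1 − e^(−0.04·84))/4.15 = 0.2326
U = 1.1415 · 0.2326

0.2655


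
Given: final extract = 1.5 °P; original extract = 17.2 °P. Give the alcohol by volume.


SG = 259/(259 − P);  ABV = (OG − FG)·131.25
OG = 259/(259 − 17.2) = 1.0711
FG = 259/(259 − 1.5) = 1.0058
ABV = (1.0711 − 1.0058)·131.25

8.5717 % ABV


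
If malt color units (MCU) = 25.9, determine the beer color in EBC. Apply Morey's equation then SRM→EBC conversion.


SRM = 1.4922·MCU^0.6859;  EBC = SRM·1.97
SRM = 1.4922·25.9^0.6859 = 13.9062
EBC = 13.9062·1.97

27.3953 EBC


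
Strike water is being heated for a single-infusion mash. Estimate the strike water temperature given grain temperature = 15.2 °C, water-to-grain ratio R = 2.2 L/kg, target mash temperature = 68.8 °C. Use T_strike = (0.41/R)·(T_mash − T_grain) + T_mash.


T_strike = (0.41/2.2)·(68.8 − 15.2) + 68.8

78.7891 °C


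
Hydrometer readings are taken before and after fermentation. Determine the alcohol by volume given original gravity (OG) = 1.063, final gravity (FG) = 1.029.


ABV = (OG − FG) · 131.25
ABV = (1.063 − 1.029) · 131.25

4.4625 % ABV


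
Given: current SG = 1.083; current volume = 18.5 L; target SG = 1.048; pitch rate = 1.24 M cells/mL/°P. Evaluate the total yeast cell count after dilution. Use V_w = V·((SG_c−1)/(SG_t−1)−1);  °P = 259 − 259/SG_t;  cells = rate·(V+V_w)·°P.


V_w = 18.5·((1.083−1)/(1.048−1)−1) = 13.4896
V_final = 18.5 + 13.4896 = 31.9896
°P = 259 − 259/1.048 = 11.8626
cells = 1.24·31.9896·11.8626

470.5546 billion cells


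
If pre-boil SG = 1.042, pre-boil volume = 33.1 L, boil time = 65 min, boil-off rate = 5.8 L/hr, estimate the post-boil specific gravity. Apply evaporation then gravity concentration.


V_post = V_pre − rate·(t/60);  SG_post = 1 + (SG_pre−1)·V_pre/V_post
V_post = 33.1 − 5.8·(65/60) = 26.8167
SG_post = 1 + (1.042 − 1)·33.1/26.8167

1.0518


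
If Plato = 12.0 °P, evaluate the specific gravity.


SG = 259/(259 − P)
SG = 259/(259 − 12.0)

1.0486


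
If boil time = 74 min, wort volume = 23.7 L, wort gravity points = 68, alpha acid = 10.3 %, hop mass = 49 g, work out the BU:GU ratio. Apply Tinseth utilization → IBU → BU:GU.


U = 1.65·0.000125^(GP/1000)·(1−e^(−0.04t))/4.15;  IBU = (α/100)·m·U·1000/V;  BU:GU = IBU/GP
U = 1.65·0.000125^(68/1000)·(1−e^(−0.04·74))/4.15 = 0.2046
IBU = (10.3/100)·49·0.2046·1000/23.7 = 43.5714
BU:GU = 43.5714/68

0.6408


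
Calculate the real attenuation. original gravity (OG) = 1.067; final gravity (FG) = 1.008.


AA = (OG−FG)/(OG−1)·100;  RA = AA·0.8192
AA = (1.067 − 1.008)/(1.067 − 1)·100 = 88.0597
RA = 88.0597·0.8192

72.1385 %


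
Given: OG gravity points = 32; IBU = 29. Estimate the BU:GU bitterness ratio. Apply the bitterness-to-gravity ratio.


BU:GU = IBU / OG_points
BU:GU = 29 / 32

0.9062


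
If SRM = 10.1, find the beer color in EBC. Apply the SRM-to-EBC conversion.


EBC = SRM · 1.97
EBC = 10.1 · 1.97

19.8970 EBC


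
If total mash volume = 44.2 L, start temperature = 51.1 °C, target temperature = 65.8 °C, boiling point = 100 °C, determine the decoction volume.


V_dec = V_total·(T_target − T_start)/(T_boil − T_start)
V_dec = 44.2·(65.8 − 51.1)/(100 − 51.1)

13.2871 L


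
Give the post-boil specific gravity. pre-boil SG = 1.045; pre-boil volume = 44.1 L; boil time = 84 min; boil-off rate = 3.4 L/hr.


V_post = V_pre − rate·(t/60);  SG_post = 1 + (SG_pre−1)·V_pre/V_post
V_post = 44.1 − 3.4·(84/60) = 39.3400
SG_post = 1 + (1.045 − 1)·44.1/39.3400

1.0504


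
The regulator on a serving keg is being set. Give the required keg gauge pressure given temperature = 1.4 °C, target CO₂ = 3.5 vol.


psi = vols/(0.01821 + 0.09011·e^(−0.04·T)) − 14.695
psi = 3.5/(0.01821 + 0.09011·e^(−0.04·1.4)) − 14.695

19.1500 psi


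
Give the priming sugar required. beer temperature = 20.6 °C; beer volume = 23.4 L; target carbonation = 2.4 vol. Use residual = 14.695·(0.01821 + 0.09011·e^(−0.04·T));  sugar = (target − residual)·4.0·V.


residual = 14.695·(0.01821 + 0.09011·e^(−0.04·20.6)) = 0.8485
sugar = (2.4 − 0.8485)·4.0·23.4

145.2230 g


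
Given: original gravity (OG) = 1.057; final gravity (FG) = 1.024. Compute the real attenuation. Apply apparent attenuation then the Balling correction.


AA = (OG−FG)/(OG−1)·100;  RA = AA·0.8192
AA = (1.057 − 1.024)/(1.057 − 1)·100 = 57.8947
RA = 57.8947·0.8192

47.4274 %


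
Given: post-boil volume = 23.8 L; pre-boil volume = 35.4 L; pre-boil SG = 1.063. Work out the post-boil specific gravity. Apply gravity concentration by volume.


SG_post = 1 + (SG_pre − 1)·V_pre/V_post
pts_pre = (1.063 − 1)·1000 = 63.0000
pts_post = 63.0000·35.4/23.8 = 93.7059
SG_post = 1 + 93.7059/1000

1.0937


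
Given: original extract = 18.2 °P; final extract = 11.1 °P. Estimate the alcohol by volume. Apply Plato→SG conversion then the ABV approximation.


SG = 259/(259 − P);  ABV = (OG − FG)·131.25
OG = 259/(259 − 18.2) = 1.0756
FG = 259/(259 − 11.1) = 1.0448
ABV = (1.0756 − 1.0448)·131.25

4.0432 % ABV


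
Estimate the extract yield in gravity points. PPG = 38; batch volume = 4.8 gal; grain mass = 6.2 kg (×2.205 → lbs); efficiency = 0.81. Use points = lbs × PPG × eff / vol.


lbs = 6.2 × 2.205 = 13.6710
points = 13.6710 × 38 × 0.81 / 4.8

87.6653 points


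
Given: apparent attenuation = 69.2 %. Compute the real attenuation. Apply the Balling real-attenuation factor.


RA = AA · 0.8192
RA = 69.2 · 0.8192

56.6886 %


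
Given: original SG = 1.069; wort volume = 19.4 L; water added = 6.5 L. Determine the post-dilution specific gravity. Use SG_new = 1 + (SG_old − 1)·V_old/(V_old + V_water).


pts = (1.069 − 1)·1000·19.4/(19.4 + 6.5) = 51.6834
SG_new = 1 + 51.6834/1000

1.0517


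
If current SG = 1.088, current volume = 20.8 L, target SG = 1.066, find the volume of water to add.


V_water = V·((SG_curr − 1)/(SG_target − 1) − 1)
V_water = 20.8·((1.088 − 1)/(1.066 − 1) − 1)

6.9333 L


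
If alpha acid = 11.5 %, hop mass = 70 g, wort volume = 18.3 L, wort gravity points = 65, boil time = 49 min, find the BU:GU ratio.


U = 1.65·0.000125^(GP/1000)·(1−e^(−0.04t))/4.15;  IBU = (α/100)·m·U·1000/V;  BU:GU = IBU/GP
U = 1.65·0.000125^(65/1000)·(1−e^(−0.04·49))/4.15 = 0.1905
IBU = (11.5/100)·70·0.1905·1000/18.3 = 83.7808
BU:GU = 83.7808/65

1.2889


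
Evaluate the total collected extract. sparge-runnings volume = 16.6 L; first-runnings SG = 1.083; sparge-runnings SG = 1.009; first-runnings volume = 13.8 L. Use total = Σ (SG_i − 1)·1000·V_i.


first = (1.083 − 1)·1000·13.8 = 1145.4000
sparge = (1.009 − 1)·1000·16.6 = 149.4000
total = 1145.4000 + 149.4000

1294.8000 gravity·L


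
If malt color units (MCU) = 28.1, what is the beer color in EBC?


SRM = 1.4922·MCU^0.6859;  EBC = SRM·1.97
SRM = 1.4922·28.1^0.6859 = 14.7060
EBC = 14.7060·1.97

28.9708 EBC


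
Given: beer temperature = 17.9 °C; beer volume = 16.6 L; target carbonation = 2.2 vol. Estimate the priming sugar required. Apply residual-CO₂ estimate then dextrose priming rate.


residual = 14.695·(0.01821 + 0.09011·e^(−0.04·T));  sugar = (target − residual)·4.0·V
residual = 14.695·(0.01821 + 0.09011·e^(−0.04·17.9)) = 0.9147
sugar = (2.2 − 0.9147)·4.0·16.6

85.3426 g


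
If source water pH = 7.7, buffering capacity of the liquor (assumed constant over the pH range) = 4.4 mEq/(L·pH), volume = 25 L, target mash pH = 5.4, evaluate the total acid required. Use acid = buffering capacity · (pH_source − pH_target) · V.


acid = 4.4 · (7.7 − 5.4) · 25

253.0000 mEq


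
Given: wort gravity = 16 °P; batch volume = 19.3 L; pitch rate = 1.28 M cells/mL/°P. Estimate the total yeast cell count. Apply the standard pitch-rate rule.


cells (billions) = rate · V_L · °P
cells = 1.28 · 19.3 · 16

395.2640 billion cells


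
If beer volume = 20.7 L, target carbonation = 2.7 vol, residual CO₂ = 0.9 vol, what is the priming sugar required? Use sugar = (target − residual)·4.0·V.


sugar = (2.7 − 0.9)·4.0·20.7

149.0400 g


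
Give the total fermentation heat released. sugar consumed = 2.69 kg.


Q = m_sugar · 590 kJ/kg
Q = 2.69 · 590

1587.1000 kJ


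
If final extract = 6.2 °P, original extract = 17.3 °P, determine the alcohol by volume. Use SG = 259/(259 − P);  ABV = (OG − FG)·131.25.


OG = 259/(259 − 17.3) = 1.0716
FG = 259/(259 − 6.2) = 1.0245
ABV = (1.0716 − 1.0245)·131.25

6.1754 % ABV


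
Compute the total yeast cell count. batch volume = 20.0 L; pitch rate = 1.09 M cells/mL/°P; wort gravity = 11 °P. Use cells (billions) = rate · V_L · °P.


cells = 1.09 · 20.0 · 11

239.8000 billion cells


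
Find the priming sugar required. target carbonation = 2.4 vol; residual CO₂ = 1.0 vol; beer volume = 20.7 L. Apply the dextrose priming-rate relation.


sugar = (target − residual)·4.0·V
sugar = (2.4 − 1.0)·4.0·20.7

115.9200 g


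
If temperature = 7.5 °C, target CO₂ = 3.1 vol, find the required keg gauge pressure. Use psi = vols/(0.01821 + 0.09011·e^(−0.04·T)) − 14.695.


psi = 3.1/(0.01821 + 0.09011·e^(−0.04·7.5)) − 14.695

21.7906 psi


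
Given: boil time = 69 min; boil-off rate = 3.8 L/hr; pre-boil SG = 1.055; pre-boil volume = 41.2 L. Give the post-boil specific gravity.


V_post = V_pre − rate·(t/60);  SG_post = 1 + (SG_pre−1)·V_pre/V_post
V_post = 41.2 − 3.8·(69/60) = 36.8300
SG_post = 1 + (1.055 − 1)·41.2/36.8300

1.0615


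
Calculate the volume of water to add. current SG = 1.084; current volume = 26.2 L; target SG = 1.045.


V_water = V·((SG_curr − 1)/(SG_target − 1) − 1)
V_water = 26.2·((1.084 − 1)/(1.045 − 1) − 1)

22.7067 L


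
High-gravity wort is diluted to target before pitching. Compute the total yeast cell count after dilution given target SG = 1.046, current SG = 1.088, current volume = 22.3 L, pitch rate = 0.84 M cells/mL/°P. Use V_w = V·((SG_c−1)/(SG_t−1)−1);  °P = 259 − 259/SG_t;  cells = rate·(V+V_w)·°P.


V_w = 22.3·((1.088−1)/(1.046−1)−1) = 20.3609
V_final = 22.3 + 20.3609 = 42.6609
°P = 259 − 259/1.046 = 11.3901
cells = 0.84·42.6609·11.3901

408.1642 billion cells


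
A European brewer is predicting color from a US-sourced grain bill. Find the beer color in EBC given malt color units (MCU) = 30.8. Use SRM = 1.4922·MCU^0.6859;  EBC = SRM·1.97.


SRM = 1.4922·30.8^0.6859 = 15.6612
EBC = 15.6612·1.97

30.8525 EBC


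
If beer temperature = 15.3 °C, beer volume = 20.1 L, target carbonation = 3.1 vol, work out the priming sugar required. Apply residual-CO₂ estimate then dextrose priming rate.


residual = 14.695·(0.01821 + 0.09011·e^(−0.04·T));  sugar = (target − residual)·4.0·V
residual = 14.695·(0.01821 + 0.09011·e^(−0.04·15.3)) = 0.9856
sugar = (3.1 − 0.9856)·4.0·20.1

169.9941 g


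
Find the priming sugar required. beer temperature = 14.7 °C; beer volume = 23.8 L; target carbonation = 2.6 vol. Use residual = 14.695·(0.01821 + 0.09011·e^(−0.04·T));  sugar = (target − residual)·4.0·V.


residual = 14.695·(0.01821 + 0.09011·e^(−0.04·14.7)) = 1.0031
sugar = (2.6 − 1.0031)·4.0·23.8

152.0261 g


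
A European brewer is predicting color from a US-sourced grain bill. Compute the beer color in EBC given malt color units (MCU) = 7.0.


SRM = 1.4922·MCU^0.6859;  EBC = SRM·1.97
SRM = 1.4922·7.0^0.6859 = 5.6687
EBC = 5.6687·1.97

11.1672 EBC


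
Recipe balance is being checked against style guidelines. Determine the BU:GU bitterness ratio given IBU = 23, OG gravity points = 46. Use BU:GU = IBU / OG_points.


BU:GU = 23 / 46

0.5000


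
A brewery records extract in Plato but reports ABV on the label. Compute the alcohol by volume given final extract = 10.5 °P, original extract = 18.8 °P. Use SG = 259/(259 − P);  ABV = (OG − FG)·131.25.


OG = 259/(259 − 18.8) = 1.0783
FG = 259/(259 − 10.5) = 1.0423
ABV = (1.0783 − 1.0423)·131.25

4.7269 % ABV


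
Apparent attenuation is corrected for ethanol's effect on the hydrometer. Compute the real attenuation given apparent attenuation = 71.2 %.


RA = AA · 0.8192
RA = 71.2 · 0.8192

58.3270 %


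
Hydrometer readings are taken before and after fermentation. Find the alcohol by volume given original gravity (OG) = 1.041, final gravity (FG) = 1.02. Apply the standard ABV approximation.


ABV = (OG − FG) · 131.25
ABV = (1.041 − 1.02) · 131.25

2.7562 % ABV


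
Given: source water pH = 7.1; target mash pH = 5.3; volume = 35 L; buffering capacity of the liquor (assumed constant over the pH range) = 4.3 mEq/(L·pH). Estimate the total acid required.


acid = buffering capacity · (pH_source − pH_target) · V
acid = 4.3 · (7.1 − 5.3) · 35

270.9000 mEq


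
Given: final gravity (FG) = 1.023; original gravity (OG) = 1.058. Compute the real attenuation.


AA = (OG−FG)/(OG−1)·100;  RA = AA·0.8192
AA = (1.058 − 1.023)/(1.058 − 1)·100 = 60.3448
RA = 60.3448·0.8192

49.4345 %


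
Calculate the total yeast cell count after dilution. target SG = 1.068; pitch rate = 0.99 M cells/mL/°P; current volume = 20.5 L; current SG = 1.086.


V_w = V·((SG_c−1)/(SG_t−1)−1);  °P = 259 − 259/SG_t;  cells = rate·(V+V_w)·°P
V_w = 20.5·((1.086−1)/(1.068−1)−1) = 5.4265
V_final = 20.5 + 5.4265 = 25.9265
°P = 259 − 259/1.068 = 16.4906
cells = 0.99·25.9265·16.4906

423.2686 billion cells


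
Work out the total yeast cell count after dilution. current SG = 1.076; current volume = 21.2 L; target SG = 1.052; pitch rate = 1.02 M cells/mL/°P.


V_w = V·((SG_c−1)/(SG_t−1)−1);  °P = 259 − 259/SG_t;  cells = rate·(V+V_w)·°P
V_w = 21.2·((1.076−1)/(1.052−1)−1) = 9.7846
V_final = 21.2 + 9.7846 = 30.9846
°P = 259 − 259/1.052 = 12.8023
cells = 1.02·30.9846·12.8023

404.6072 billion cells


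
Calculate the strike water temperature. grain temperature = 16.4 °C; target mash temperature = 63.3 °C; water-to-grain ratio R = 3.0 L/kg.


T_strike = (0.41/R)·(T_mash − T_grain) + T_mash
T_strike = (0.41/3.0)·(63.3 − 16.4) + 63.3

69.7097 °C


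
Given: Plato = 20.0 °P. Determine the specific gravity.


SG = 259/(259 − P)
SG = 259/(259 − 20.0)

1.0837


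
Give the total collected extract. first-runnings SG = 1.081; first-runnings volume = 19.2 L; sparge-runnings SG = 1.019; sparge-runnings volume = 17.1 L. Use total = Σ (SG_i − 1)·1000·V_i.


first = (1.081 − 1)·1000·19.2 = 1555.2000
sparge = (1.019 − 1)·1000·17.1 = 324.9000
total = 1555.2000 + 324.9000

1880.1000 gravity·L


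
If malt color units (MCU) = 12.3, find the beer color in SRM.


SRM = 1.4922 · MCU^0.6859
SRM = 1.4922 · 12.3^0.6859

8.3444 SRM


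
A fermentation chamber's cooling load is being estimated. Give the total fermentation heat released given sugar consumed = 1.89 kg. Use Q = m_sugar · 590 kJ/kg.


Q = 1.89 · 590

1115.1000 kJ


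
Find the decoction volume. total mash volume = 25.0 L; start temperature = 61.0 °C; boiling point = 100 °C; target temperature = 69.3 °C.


V_dec = V_total·(T_target − T_start)/(T_boil − T_start)
V_dec = 25.0·(69.3 − 61.0)/(100 − 61.0)

5.3205 L


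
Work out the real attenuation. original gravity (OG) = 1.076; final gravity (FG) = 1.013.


AA = (OG−FG)/(OG−1)·100;  RA = AA·0.8192
AA = (1.076 − 1.013)/(1.076 − 1)·100 = 82.8947
RA = 82.8947·0.8192

67.9074 %


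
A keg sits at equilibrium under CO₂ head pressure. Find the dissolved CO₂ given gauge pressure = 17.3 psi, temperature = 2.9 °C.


vols = (P + 14.695)·(0.01821 + 0.09011·e^(−0.04·T))
vols = (17.3 + 14.695)·(0.01821 + 0.09011·e^(−0.04·2.9))

3.1499 volumes


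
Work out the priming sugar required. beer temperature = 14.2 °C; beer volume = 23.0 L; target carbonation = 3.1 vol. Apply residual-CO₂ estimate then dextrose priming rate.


residual = 14.695·(0.01821 + 0.09011·e^(−0.04·T));  sugar = (target − residual)·4.0·V
residual = 14.695·(0.01821 + 0.09011·e^(−0.04·14.2)) = 1.0179
sugar = (3.1 − 1.0179)·4.0·23.0

191.5491 g


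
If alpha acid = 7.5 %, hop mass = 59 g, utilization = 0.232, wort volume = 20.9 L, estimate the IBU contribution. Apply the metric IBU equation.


IBU = (α/100)·mass·U·1000 / V
IBU = (7.5/100)·59·0.232·1000 / 20.9

49.1196 IBU


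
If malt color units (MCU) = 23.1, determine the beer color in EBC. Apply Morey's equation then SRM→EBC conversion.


SRM = 1.4922·MCU^0.6859;  EBC = SRM·1.97
SRM = 1.4922·23.1^0.6859 = 12.8567
EBC = 12.8567·1.97

25.3276 EBC


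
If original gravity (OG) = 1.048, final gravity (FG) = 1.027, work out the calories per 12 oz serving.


ABW = (OG−FG)·131.25·0.79/FG;  °P = 259 − 259/SG (for OG→OE and FG→AE);  RE = 0.1808·OE + 0.8192·AE;  Cal = (6.9·ABW + 4·(RE−0.1))·FG·3.55
ABW = (1.048 − 1.027)·131.25·0.79/1.027 = 2.1202
OE = 259 − 259/1.048 = 11.8626 °P
AE = 259 − 259/1.027 = 6.8092 °P
RE = 0.1808·11.8626 + 0.8192·6.8092 = 7.7228 °P
Cal = (6.9·2.1202 + 4·(7.7228−0.1))·1.027·3.55

164.5029 kcal


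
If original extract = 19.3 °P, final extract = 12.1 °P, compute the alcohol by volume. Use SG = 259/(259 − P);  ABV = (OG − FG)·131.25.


OG = 259/(259 − 19.3) = 1.0805
FG = 259/(259 − 12.1) = 1.0490
ABV = (1.0805 − 1.0490)·131.25

4.1356 % ABV


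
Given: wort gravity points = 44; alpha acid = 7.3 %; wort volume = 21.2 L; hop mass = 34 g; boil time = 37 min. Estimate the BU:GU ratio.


U = 1.65·0.000125^(GP/1000)·(1−e^(−0.04t))/4.15;  IBU = (α/100)·m·U·1000/V;  BU:GU = IBU/GP
U = 1.65·0.000125^(44/1000)·(1−e^(−0.04·37))/4.15 = 0.2068
IBU = (7.3/100)·34·0.2068·1000/21.2 = 24.2096
BU:GU = 24.2096/44

0.5502


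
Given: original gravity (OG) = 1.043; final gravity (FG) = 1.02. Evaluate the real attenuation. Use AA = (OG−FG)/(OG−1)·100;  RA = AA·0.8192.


AA = (1.043 − 1.02)/(1.043 − 1)·100 = 53.4884
RA = 53.4884·0.8192

43.8177 %


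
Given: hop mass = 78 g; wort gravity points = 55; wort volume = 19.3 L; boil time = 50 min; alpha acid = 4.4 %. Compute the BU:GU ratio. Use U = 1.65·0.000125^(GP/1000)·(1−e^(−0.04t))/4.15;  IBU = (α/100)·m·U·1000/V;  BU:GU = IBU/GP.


U = 1.65·0.000125^(55/1000)·(1−e^(−0.04·50))/4.15 = 0.2097
IBU = (4.4/100)·78·0.2097·1000/19.3 = 37.2910
BU:GU = 37.2910/55

0.6780


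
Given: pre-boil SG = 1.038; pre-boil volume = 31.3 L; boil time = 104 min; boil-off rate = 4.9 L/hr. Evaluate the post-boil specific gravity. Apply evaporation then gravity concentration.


V_post = V_pre − rate·(t/60);  SG_post = 1 + (SG_pre−1)·V_pre/V_post
V_post = 31.3 − 4.9·(104/60) = 22.8067
SG_post = 1 + (1.038 − 1)·31.3/22.8067

1.0522


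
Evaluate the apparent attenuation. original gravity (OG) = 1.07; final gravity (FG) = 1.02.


AA = (OG − FG)/(OG − 1) · 100
AA = (1.07 − 1.02)/(1.07 − 1) · 100

71.4286 %


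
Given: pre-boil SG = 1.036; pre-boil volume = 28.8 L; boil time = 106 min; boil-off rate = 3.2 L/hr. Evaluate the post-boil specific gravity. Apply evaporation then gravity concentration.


V_post = V_pre − rate·(t/60);  SG_post = 1 + (SG_pre−1)·V_pre/V_post
V_post = 28.8 − 3.2·(106/60) = 23.1467
SG_post = 1 + (1.036 − 1)·28.8/23.1467

1.0448


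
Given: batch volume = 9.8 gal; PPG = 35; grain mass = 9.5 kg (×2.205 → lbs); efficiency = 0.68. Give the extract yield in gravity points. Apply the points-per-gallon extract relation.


points = lbs × PPG × eff / vol
lbs = 9.5 × 2.205 = 20.9475
points = 20.9475 × 35 × 0.68 / 9.8

50.8725 points


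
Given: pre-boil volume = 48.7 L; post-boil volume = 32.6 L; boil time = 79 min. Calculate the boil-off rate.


rate = (V_pre − V_post) / (t_min/60)
rate = (48.7 − 32.6) / (79/60)

12.2278 L/hr


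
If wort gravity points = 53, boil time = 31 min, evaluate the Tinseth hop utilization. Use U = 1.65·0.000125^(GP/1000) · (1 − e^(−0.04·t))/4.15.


bigness = 1.65·0.000125^(53/1000) = 1.0248
boil_factor = (1 − e^(−0.04·31))/4.15 = 0.1712
U = 1.0248 · 0.1712

0.1755


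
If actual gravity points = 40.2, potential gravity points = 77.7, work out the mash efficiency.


efficiency = actual / potential × 100
efficiency = 40.2 / 77.7 × 100

51.7375 %


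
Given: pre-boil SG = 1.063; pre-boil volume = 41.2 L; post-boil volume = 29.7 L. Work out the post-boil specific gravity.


SG_post = 1 + (SG_pre − 1)·V_pre/V_post
pts_pre = (1.063 − 1)·1000 = 63.0000
pts_post = 63.0000·41.2/29.7 = 87.3939
SG_post = 1 + 87.3939/1000

1.0874


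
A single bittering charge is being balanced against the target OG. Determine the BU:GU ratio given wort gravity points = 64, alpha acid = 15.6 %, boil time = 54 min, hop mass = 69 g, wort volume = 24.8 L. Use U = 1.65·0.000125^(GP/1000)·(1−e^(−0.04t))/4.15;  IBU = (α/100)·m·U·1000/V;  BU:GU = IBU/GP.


U = 1.65·0.000125^(64/1000)·(1−e^(−0.04·54))/4.15 = 0.1979
IBU = (15.6/100)·69·0.1979·1000/24.8 = 85.8902
BU:GU = 85.8902/64

1.3420


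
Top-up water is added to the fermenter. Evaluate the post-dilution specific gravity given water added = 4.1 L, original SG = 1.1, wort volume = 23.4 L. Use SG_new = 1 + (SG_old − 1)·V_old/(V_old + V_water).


pts = (1.1 − 1)·1000·23.4/(23.4 + 4.1) = 85.0909
SG_new = 1 + 85.0909/1000

1.0851


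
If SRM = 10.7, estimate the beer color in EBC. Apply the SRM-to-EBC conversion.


EBC = SRM · 1.97
EBC = 10.7 · 1.97

21.0790 EBC


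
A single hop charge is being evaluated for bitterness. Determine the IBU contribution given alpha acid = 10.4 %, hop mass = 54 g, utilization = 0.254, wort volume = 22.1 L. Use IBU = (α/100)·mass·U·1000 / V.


IBU = (10.4/100)·54·0.254·1000 / 22.1

64.5459 IBU


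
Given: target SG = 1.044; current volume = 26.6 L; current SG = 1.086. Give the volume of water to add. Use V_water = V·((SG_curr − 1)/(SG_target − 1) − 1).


V_water = 26.6·((1.086 − 1)/(1.044 − 1) − 1)

25.3909 L


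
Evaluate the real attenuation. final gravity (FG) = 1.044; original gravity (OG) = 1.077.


AA = (OG−FG)/(OG−1)·100;  RA = AA·0.8192
AA = (1.077 − 1.044)/(1.077 − 1)·100 = 42.8571
RA = 42.8571·0.8192

35.1086 %


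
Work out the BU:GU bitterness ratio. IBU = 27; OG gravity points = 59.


BU:GU = IBU / OG_points
BU:GU = 27 / 59

0.4576


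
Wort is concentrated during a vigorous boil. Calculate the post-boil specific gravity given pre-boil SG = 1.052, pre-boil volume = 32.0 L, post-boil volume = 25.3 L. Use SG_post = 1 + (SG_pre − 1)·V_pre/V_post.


pts_pre = (1.052 − 1)·1000 = 52.0000
pts_post = 52.0000·32.0/25.3 = 65.7708
SG_post = 1 + 65.7708/1000

1.0658


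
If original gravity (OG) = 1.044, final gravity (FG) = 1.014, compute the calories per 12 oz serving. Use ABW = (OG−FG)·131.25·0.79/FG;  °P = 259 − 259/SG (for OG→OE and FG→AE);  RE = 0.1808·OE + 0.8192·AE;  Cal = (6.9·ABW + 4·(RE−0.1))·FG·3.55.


ABW = (1.044 − 1.014)·131.25·0.79/1.014 = 3.0677
OE = 259 − 259/1.044 = 10.9157 °P
AE = 259 − 259/1.014 = 3.5759 °P
RE = 0.1808·10.9157 + 0.8192·3.5759 = 4.9030 °P
Cal = (6.9·3.0677 + 4·(4.9030−0.1))·1.014·3.55

145.3517 kcal


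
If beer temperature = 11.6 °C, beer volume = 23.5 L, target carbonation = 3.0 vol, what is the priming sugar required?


residual = 14.695·(0.01821 + 0.09011·e^(−0.04·T));  sugar = (target − residual)·4.0·V
residual = 14.695·(0.01821 + 0.09011·e^(−0.04·11.6)) = 1.1002
sugar = (3.0 − 1.1002)·4.0·23.5

178.5827 g


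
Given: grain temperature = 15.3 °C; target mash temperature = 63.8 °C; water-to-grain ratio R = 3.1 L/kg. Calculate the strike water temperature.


T_strike = (0.41/R)·(T_mash − T_grain) + T_mash
T_strike = (0.41/3.1)·(63.8 − 15.3) + 63.8

70.2145 °C


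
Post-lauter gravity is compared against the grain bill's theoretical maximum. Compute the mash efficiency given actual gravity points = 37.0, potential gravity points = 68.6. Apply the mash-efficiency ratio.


efficiency = actual / potential × 100
efficiency = 37.0 / 68.6 × 100

53.9359 %


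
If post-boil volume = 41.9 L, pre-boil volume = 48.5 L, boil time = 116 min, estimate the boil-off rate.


rate = (V_pre − V_post) / (t_min/60)
rate = (48.5 − 41.9) / (116/60)

3.4138 L/hr


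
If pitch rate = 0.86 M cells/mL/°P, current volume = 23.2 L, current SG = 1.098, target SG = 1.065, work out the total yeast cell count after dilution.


V_w = V·((SG_c−1)/(SG_t−1)−1);  °P = 259 − 259/SG_t;  cells = rate·(V+V_w)·°P
V_w = 23.2·((1.098−1)/(1.065−1)−1) = 11.7785
V_final = 23.2 + 11.7785 = 34.9785
°P = 259 − 259/1.065 = 15.8075
cells = 0.86·34.9785·15.8075

475.5133 billion cells


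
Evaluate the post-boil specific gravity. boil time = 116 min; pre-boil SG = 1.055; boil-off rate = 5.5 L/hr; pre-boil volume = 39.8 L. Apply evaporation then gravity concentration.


V_post = V_pre − rate·(t/60);  SG_post = 1 + (SG_pre−1)·V_pre/V_post
V_post = 39.8 − 5.5·(116/60) = 29.1667
SG_post = 1 + (1.055 − 1)·39.8/29.1667

1.0751


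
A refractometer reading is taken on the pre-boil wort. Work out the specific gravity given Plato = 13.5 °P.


SG = 259/(259 − P)
SG = 259/(259 − 13.5)

1.0550


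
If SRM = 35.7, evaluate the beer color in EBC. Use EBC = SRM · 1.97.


EBC = 35.7 · 1.97

70.3290 EBC


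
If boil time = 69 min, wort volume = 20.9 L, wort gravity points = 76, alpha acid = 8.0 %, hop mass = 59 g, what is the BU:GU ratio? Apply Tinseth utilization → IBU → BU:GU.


U = 1.65·0.000125^(GP/1000)·(1−e^(−0.04t))/4.15;  IBU = (α/100)·m·U·1000/V;  BU:GU = IBU/GP
U = 1.65·0.000125^(76/1000)·(1−e^(−0.04·69))/4.15 = 0.1881
IBU = (8.0/100)·59·0.1881·1000/20.9 = 42.4816
BU:GU = 42.4816/76

0.5590


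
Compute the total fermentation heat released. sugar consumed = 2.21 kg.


Q = m_sugar · 590 kJ/kg
Q = 2.21 · 590

1303.9000 kJ


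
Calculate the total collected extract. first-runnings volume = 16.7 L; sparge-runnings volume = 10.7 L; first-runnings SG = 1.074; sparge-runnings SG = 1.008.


total = Σ (SG_i − 1)·1000·V_i
first = (1.074 − 1)·1000·16.7 = 1235.8000
sparge = (1.008 − 1)·1000·10.7 = 85.6000
total = 1235.8000 + 85.6000

1321.4000 gravity·L


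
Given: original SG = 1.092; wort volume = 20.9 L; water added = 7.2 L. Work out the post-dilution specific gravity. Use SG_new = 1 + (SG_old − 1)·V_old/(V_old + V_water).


pts = (1.092 − 1)·1000·20.9/(20.9 + 7.2) = 68.4270
SG_new = 1 + 68.4270/1000

1.0684


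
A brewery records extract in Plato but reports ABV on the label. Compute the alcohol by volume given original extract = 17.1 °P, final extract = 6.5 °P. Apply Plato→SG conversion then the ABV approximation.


SG = 259/(259 − P);  ABV = (OG − FG)·131.25
OG = 259/(259 − 17.1) = 1.0707
FG = 259/(259 − 6.5) = 1.0257
ABV = (1.0707 − 1.0257)·131.25

5.8994 % ABV


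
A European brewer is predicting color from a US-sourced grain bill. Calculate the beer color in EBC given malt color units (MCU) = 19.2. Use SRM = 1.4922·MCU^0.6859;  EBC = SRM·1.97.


SRM = 1.4922·19.2^0.6859 = 11.3251
EBC = 11.3251·1.97

22.3105 EBC


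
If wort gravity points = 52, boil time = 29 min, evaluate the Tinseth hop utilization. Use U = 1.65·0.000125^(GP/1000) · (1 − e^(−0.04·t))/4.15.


bigness = 1.65·0.000125^(52/1000) = 1.0340
boil_factor = (1 − e^(−0.04·29))/4.15 = 0.1654
U = 1.0340 · 0.1654

0.1711


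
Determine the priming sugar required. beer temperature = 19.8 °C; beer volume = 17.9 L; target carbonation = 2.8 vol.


residual = 14.695·(0.01821 + 0.09011·e^(−0.04·T));  sugar = (target − residual)·4.0·V
residual = 14.695·(0.01821 + 0.09011·e^(−0.04·19.8)) = 0.8674
sugar = (2.8 − 0.8674)·4.0·17.9

138.3769 g


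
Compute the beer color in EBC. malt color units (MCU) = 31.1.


SRM = 1.4922·MCU^0.6859;  EBC = SRM·1.97
SRM = 1.4922·31.1^0.6859 = 15.7656
EBC = 15.7656·1.97

31.0583 EBC


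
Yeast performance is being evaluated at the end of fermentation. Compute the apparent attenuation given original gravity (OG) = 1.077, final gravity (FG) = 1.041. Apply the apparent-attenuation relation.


AA = (OG − FG)/(OG − 1) · 100
AA = (1.077 − 1.041)/(1.077 − 1) · 100

46.7532 %


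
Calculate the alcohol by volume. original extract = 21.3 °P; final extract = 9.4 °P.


SG = 259/(259 − P);  ABV = (OG − FG)·131.25
OG = 259/(259 − 21.3) = 1.0896
FG = 259/(259 − 9.4) = 1.0377
ABV = (1.0896 − 1.0377)·131.25

6.8182 % ABV


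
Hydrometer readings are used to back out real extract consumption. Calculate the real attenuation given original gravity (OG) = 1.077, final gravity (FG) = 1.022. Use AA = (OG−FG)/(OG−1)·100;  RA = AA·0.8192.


AA = (1.077 − 1.022)/(1.077 − 1)·100 = 71.4286
RA = 71.4286·0.8192

58.5143 %


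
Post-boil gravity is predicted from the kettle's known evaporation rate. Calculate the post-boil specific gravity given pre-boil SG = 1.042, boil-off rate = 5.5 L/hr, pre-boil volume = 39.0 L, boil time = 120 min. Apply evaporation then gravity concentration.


V_post = V_pre − rate·(t/60);  SG_post = 1 + (SG_pre−1)·V_pre/V_post
V_post = 39.0 − 5.5·(120/60) = 28.0000
SG_post = 1 + (1.042 − 1)·39.0/28.0000

1.0585


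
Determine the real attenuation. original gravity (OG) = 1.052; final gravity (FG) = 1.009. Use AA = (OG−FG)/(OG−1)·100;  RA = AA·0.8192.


AA = (1.052 − 1.009)/(1.052 − 1)·100 = 82.6923
RA = 82.6923·0.8192

67.7415 %


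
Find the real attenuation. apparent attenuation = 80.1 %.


RA = AA · 0.8192
RA = 80.1 · 0.8192

65.6179 %


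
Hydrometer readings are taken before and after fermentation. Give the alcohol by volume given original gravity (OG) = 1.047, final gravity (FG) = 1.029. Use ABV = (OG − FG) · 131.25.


ABV = (1.047 − 1.029) · 131.25

2.3625 % ABV


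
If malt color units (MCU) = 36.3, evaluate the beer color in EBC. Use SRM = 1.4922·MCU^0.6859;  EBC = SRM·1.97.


SRM = 1.4922·36.3^0.6859 = 17.5294
EBC = 17.5294·1.97

34.5329 EBC


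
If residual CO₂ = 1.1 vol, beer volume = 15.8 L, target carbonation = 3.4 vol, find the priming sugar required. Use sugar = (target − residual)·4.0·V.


sugar = (3.4 − 1.1)·4.0·15.8

145.3600 g


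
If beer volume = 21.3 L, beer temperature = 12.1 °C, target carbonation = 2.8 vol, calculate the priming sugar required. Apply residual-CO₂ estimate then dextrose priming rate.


residual = 14.695·(0.01821 + 0.09011·e^(−0.04·T));  sugar = (target − residual)·4.0·V
residual = 14.695·(0.01821 + 0.09011·e^(−0.04·12.1)) = 1.0837
sugar = (2.8 − 1.0837)·4.0·21.3

146.2290 g


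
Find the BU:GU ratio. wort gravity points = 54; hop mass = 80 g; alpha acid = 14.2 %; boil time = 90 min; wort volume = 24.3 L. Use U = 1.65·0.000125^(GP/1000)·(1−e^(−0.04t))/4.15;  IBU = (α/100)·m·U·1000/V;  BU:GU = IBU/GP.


U = 1.65·0.000125^(54/1000)·(1−e^(−0.04·90))/4.15 = 0.2380
IBU = (14.2/100)·80·0.2380·1000/24.3 = 111.2780
BU:GU = 111.2780/54

2.0607


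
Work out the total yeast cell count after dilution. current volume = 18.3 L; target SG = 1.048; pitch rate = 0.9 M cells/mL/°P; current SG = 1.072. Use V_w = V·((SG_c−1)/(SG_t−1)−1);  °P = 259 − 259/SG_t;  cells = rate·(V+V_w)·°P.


V_w = 18.3·((1.072−1)/(1.048−1)−1) = 9.1500
V_final = 18.3 + 9.1500 = 27.4500
°P = 259 − 259/1.048 = 11.8626
cells = 0.9·27.4500·11.8626

293.0654 billion cells


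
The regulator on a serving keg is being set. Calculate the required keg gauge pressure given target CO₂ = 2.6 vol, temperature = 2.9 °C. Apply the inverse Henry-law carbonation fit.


psi = vols/(0.01821 + 0.09011·e^(−0.04·T)) − 14.695
psi = 2.6/(0.01821 + 0.09011·e^(−0.04·2.9)) − 14.695

11.7142 psi


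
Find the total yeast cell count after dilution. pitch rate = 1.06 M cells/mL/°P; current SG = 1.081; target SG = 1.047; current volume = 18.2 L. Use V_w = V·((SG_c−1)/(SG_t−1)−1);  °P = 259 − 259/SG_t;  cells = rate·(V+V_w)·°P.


V_w = 18.2·((1.081−1)/(1.047−1)−1) = 13.1660
V_final = 18.2 + 13.1660 = 31.3660
°P = 259 − 259/1.047 = 11.6266
cells = 1.06·31.3660·11.6266

386.5586 billion cells


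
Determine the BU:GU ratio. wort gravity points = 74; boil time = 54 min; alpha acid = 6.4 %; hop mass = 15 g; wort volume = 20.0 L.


U = 1.65·0.000125^(GP/1000)·(1−e^(−0.04t))/4.15;  IBU = (α/100)·m·U·1000/V;  BU:GU = IBU/GP
U = 1.65·0.000125^(74/1000)·(1−e^(−0.04·54))/4.15 = 0.1809
IBU = (6.4/100)·15·0.1809·1000/20.0 = 8.6822
BU:GU = 8.6822/74

0.1173


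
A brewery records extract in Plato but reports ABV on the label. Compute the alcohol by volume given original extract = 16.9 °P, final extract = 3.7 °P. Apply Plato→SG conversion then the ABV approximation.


SG = 259/(259 − P);  ABV = (OG − FG)·131.25
OG = 259/(259 − 16.9) = 1.0698
FG = 259/(259 − 3.7) = 1.0145
ABV = (1.0698 − 1.0145)·131.25

7.2598 % ABV


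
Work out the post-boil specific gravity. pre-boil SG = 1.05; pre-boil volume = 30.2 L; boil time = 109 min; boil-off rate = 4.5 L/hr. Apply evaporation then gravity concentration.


V_post = V_pre − rate·(t/60);  SG_post = 1 + (SG_pre−1)·V_pre/V_post
V_post = 30.2 − 4.5·(109/60) = 22.0250
SG_post = 1 + (1.05 − 1)·30.2/22.0250

1.0686


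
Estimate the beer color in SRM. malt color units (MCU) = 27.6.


SRM = 1.4922 · MCU^0.6859
SRM = 1.4922 · 27.6^0.6859

14.5260 SRM


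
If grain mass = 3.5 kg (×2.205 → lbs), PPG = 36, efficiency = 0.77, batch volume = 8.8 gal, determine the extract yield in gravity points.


points = lbs × PPG × eff / vol
lbs = 3.5 × 2.205 = 7.7175
points = 7.7175 × 36 × 0.77 / 8.8

24.3101 points


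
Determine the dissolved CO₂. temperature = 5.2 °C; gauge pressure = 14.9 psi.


vols = (P + 14.695)·(0.01821 + 0.09011·e^(−0.04·T))
vols = (14.9 + 14.695)·(0.01821 + 0.09011·e^(−0.04·5.2))

2.7049 volumes


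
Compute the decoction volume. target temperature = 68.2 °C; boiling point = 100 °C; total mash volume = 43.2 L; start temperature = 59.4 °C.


V_dec = V_total·(T_target − T_start)/(T_boil − T_start)
V_dec = 43.2·(68.2 − 59.4)/(100 − 59.4)

9.3635 L


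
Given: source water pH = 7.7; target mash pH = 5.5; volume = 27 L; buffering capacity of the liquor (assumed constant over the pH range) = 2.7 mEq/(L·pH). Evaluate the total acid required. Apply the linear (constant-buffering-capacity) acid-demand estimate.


acid = buffering capacity · (pH_source − pH_target) · V
acid = 2.7 · (7.7 − 5.5) · 27

160.3800 mEq


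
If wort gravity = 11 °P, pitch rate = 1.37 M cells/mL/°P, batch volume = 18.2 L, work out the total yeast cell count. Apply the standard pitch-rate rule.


cells (billions) = rate · V_L · °P
cells = 1.37 · 18.2 · 11

274.2740 billion cells


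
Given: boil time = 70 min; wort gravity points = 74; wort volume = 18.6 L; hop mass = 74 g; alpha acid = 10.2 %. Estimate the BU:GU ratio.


U = 1.65·0.000125^(GP/1000)·(1−e^(−0.04t))/4.15;  IBU = (α/100)·m·U·1000/V;  BU:GU = IBU/GP
U = 1.65·0.000125^(74/1000)·(1−e^(−0.04·70))/4.15 = 0.1920
IBU = (10.2/100)·74·0.1920·1000/18.6 = 77.9255
BU:GU = 77.9255/74

1.0530


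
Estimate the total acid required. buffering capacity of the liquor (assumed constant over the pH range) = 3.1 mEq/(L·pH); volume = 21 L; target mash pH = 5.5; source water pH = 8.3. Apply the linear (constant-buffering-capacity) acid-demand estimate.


acid = buffering capacity · (pH_source − pH_target) · V
acid = 3.1 · (8.3 − 5.5) · 21

182.2800 mEq


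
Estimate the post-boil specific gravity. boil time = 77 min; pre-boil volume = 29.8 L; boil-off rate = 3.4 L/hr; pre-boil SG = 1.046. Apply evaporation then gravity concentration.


V_post = V_pre − rate·(t/60);  SG_post = 1 + (SG_pre−1)·V_pre/V_post
V_post = 29.8 − 3.4·(77/60) = 25.4367
SG_post = 1 + (1.046 − 1)·29.8/25.4367

1.0539


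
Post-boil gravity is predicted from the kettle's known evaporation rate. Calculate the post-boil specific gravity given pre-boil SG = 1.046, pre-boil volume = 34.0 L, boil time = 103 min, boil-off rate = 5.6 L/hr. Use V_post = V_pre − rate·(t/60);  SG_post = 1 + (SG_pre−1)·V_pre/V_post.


V_post = 34.0 − 5.6·(103/60) = 24.3867
SG_post = 1 + (1.046 − 1)·34.0/24.3867

1.0641


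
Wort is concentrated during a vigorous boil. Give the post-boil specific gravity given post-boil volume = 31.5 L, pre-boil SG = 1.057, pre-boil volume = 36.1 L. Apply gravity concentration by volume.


SG_post = 1 + (SG_pre − 1)·V_pre/V_post
pts_pre = (1.057 − 1)·1000 = 57.0000
pts_post = 57.0000·36.1/31.5 = 65.3238
SG_post = 1 + 65.3238/1000

1.0653


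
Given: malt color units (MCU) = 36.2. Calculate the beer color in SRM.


SRM = 1.4922 · MCU^0.6859
SRM = 1.4922 · 36.2^0.6859

17.4963 SRM


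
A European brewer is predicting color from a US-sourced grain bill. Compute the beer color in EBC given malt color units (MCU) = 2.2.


SRM = 1.4922·MCU^0.6859;  EBC = SRM·1.97
SRM = 1.4922·2.2^0.6859 = 2.5627
EBC = 2.5627·1.97

5.0485 EBC


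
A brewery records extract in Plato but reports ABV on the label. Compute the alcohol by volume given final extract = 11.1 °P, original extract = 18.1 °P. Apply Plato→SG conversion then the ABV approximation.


SG = 259/(259 − P);  ABV = (OG − FG)·131.25
OG = 259/(259 − 18.1) = 1.0751
FG = 259/(259 − 11.1) = 1.0448
ABV = (1.0751 − 1.0448)·131.25

3.9846 % ABV


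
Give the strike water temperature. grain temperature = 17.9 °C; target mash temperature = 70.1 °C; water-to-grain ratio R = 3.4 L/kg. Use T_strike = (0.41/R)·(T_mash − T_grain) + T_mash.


T_strike = (0.41/3.4)·(70.1 − 17.9) + 70.1

76.3947 °C


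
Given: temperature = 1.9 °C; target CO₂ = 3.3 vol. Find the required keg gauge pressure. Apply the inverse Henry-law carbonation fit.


psi = vols/(0.01821 + 0.09011·e^(−0.04·T)) − 14.695
psi = 3.3/(0.01821 + 0.09011·e^(−0.04·1.9)) − 14.695

17.7453 psi


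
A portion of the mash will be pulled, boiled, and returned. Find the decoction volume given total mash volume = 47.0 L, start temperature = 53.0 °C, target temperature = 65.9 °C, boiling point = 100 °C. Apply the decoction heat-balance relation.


V_dec = V_total·(T_target − T_start)/(T_boil − T_start)
V_dec = 47.0·(65.9 − 53.0)/(100 − 53.0)

12.9000 L


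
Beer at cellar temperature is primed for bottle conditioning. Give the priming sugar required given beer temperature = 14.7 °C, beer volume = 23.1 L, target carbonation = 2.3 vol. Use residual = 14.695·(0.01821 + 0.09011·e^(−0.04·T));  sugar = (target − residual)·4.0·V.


residual = 14.695·(0.01821 + 0.09011·e^(−0.04·14.7)) = 1.0031
sugar = (2.3 − 1.0031)·4.0·23.1

119.8348 g


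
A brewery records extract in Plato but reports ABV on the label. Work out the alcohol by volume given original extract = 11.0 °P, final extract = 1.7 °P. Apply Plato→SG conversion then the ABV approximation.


SG = 259/(259 − P);  ABV = (OG − FG)·131.25
OG = 259/(259 − 11.0) = 1.0444
FG = 259/(259 − 1.7) = 1.0066
ABV = (1.0444 − 1.0066)·131.25

4.9544 % ABV
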